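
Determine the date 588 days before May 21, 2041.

October 11, 2039

Counting back 588 days from May 21, 2041.
Going back 21 days from May 21, 2041 reaches the end of the previous month; 588 − 21 = 567 left.
April 2041 has 30 days: 567 − 30 = 537 left.
March 2041 has 31 days: 537 − 31 = 506 left.
February 2041 has 28 days (2041 is not a leap year): 506 − 28 = 478 left.
January 2041 has 31 days: 478 − 31 = 447 left.
December 2040 has 31 days: 447 − 31 = 416 left.
November 2040 has 30 days: 416 − 30 = 386 left.
October 2040 has 31 days: 386 − 31 = 355 left.
September 2040 has 30 days: 355 − 30 = 325 left.
August 2040 has 31 days: 325 − 31 = 294 left.
July 2040 has 31 days: 294 − 31 = 263 left.
June 2040 has 30 days: 263 − 30 = 233 left.
May 2040 has 31 days: 233 − 31 = 202 left.
April 2040 has 30 days: 202 − 30 = 172 left.
March 2040 has 31 days: 172 − 31 = 141 left.
February 2040 has 29 days (2040 is a leap year): 141 − 29 = 112 left.
January 2040 has 31 days: 112 − 31 = 81 left.
December 2039 has 31 days: 81 − 31 = 50 left.
November 2039 has 30 days: 50 − 30 = 20 left.
October 2039 has 31 days; 31 − 20 = 11 → October 11, 2039.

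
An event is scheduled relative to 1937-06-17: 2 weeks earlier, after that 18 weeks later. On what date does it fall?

Counting back 2 weeks (= 14 days) from June 17, 1937:
17 − 14 = 3, still in June 1937.
Advancing 18 weeks (= 126 days) from June 3, 1937:
June has 30 days, so 30 − 3 = 27 days remain after June 3, 1937; 126 − 27 = 99 left.
July 1937 has 31 days: 99 − 31 = 68 left.
August 1937 has 31 days: 68 − 31 = 37 left.
September 1937 has 30 days: 37 − 30 = 7 left.
7 days into October 1937 → October 7, 1937.

October 7, 1937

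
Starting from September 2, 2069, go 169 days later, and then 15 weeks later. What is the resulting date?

June 3, 2070

Advancing 169 days from September 2, 2069:
September has 30 days, so 30 − 2 = 28 days remain after September 2, 2069; 169 − 28 = 141 left.
October 2069 has 31 days: 141 − 31 = 110 left.
November 2069 has 30 days: 110 − 30 = 80 left.
December 2069 has 31 days: 80 − 31 = 49 left.
January 2070 has 31 days: 49 − 31 = 18 left.
18 days into February 2070 → February 18, 2070.
Counting forward 15 weeks (= 105 days) from February 18, 2070:
February has 28 days, so 28 − 18 = 10 days remain after February 18, 2070; 105 − 10 = 95 left.
March 2070 has 31 days: 95 − 31 = 64 left.
April 2070 has 30 days: 64 − 30 = 34 left.
May 2070 has 31 days: 34 − 31 = 3 left.
3 days into June 2070 → June 3, 2070.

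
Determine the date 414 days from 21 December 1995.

Counting forward 414 days from December 21, 1995.
December has 31 days, so 31 − 21 = 10 days remain after December 21, 1995; 414 − 10 = 404 left.
January 1996 has 31 days: 404 − 31 = 373 left.
February 1996 has 29 days (1996 is a leap year): 373 − 29 = 344 left.
March 1996 has 31 days: 344 − 31 = 313 left.
April 1996 has 30 days: 313 − 30 = 283 left.
May 1996 has 31 days: 283 − 31 = 252 left.
June 1996 has 30 days: 252 − 30 = 222 left.
July 1996 has 31 days: 222 − 31 = 191 left.
August 1996 has 31 days: 191 − 31 = 160 left.
September 1996 has 30 days: 160 − 30 = 130 left.
October 1996 has 31 days: 130 − 31 = 99 left.
November 1996 has 30 days: 99 − 30 = 69 left.
December 1996 has 31 days: 69 − 31 = 38 left.
January 1997 has 31 days: 38 − 31 = 7 left.
7 days into February 1997 → February 7, 1997.

February 7, 1997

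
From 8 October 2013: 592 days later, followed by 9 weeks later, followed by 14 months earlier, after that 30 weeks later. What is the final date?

Advancing 592 days from October 8, 2013:
October has 31 days, so 31 − 8 = 23 days remain after October 8, 2013; 592 − 23 = 569 left.
November 2013 has 30 days: 569 − 30 = 539 left.
December 2013 has 31 days: 539 − 31 = 508 left.
January 2014 has 31 days: 508 − 31 = 477 left.
February 2014 has 28 days (2014 is not a leap year): 477 − 28 = 449 left.
March 2014 has 31 days: 449 − 31 = 418 left.
April 2014 has 30 days: 418 − 30 = 388 left.
May 2014 has 31 days: 388 − 31 = 357 left.
June 2014 has 30 days: 357 − 30 = 327 left.
July 2014 has 31 days: 327 − 31 = 296 left.
August 2014 has 31 days: 296 − 31 = 265 left.
September 2014 has 30 days: 265 − 30 = 235 left.
October 2014 has 31 days: 235 − 31 = 204 left.
November 2014 has 30 days: 204 − 30 = 174 left.
December 2014 has 31 days: 174 − 31 = 143 left.
January 2015 has 31 days: 143 − 31 = 112 left.
February 2015 has 28 days (2015 is not a leap year): 112 − 28 = 84 left.
March 2015 has 31 days: 84 − 31 = 53 left.
April 2015 has 30 days: 53 − 30 = 23 left.
23 days into May 2015 → May 23, 2015.
Counting forward 9 weeks (= 63 days) from May 23, 2015:
May has 31 days, so 31 − 23 = 8 days remain after May 23, 2015; 63 − 8 = 55 left.
June 2015 has 30 days: 55 − 30 = 25 left.
25 days into July 2015 → July 25, 2015.
Counting back 14 months from July 25, 2015:
month 7 − 14 = -7, which is month 5 of year 2014 → May 2014.
Day 25 is valid in May, giving May 25, 2014.
Adding 30 weeks (= 210 days) from May 25, 2014:
May has 31 days, so 31 − 25 = 6 days remain after May 25, 2014; 210 − 6 = 204 left.
June 2014 has 30 days: 204 − 30 = 174 left.
July 2014 has 31 days: 174 − 31 = 143 left.
August 2014 has 31 days: 143 − 31 = 112 left.
September 2014 has 30 days: 112 − 30 = 82 left.
October 2014 has 31 days: 82 − 31 = 51 left.
November 2014 has 30 days: 51 − 30 = 21 left.
21 days into December 2014 → December 21, 2014.

December 21, 2014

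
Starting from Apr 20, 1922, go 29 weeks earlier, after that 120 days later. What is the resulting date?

Counting back 29 weeks (= 203 days) from April 20, 1922:
Going back 20 days from April 20, 1922 reaches the end of the previous month; 203 − 20 = 183 left.
March 1922 has 31 days: 183 − 31 = 152 left.
February 1922 has 28 days (1922 is not a leap year): 152 − 28 = 124 left.
January 1922 has 31 days: 124 − 31 = 93 left.
December 1921 has 31 days: 93 − 31 = 62 left.
November 1921 has 30 days: 62 − 30 = 32 left.
October 1921 has 31 days: 32 − 31 = 1 left.
September 1921 has 30 days; 30 − 1 = 29 → September 29, 1921.
Counting forward 120 days from September 29, 1921:
September has 30 days, so 30 − 29 = 1 day remains after September 29, 1921; 120 − 1 = 119 left.
October 1921 has 31 days: 119 − 31 = 88 left.
November 1921 has 30 days: 88 − 30 = 58 left.
December 1921 has 31 days: 58 − 31 = 27 left.
27 days into January 1922 → January 27, 1922.

January 27, 1922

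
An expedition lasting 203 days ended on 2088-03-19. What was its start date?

August 29, 2087

Subtracting 203 days from March 19, 2088.
Going back 19 days from March 19, 2088 reaches the end of the previous month; 203 − 19 = 184 left.
February 2088 has 29 days (2088 is a leap year): 184 − 29 = 155 left.
January 2088 has 31 days: 155 − 31 = 124 left.
December 2087 has 31 days: 124 − 31 = 93 left.
November 2087 has 30 days: 93 − 30 = 63 left.
October 2087 has 31 days: 63 − 31 = 32 left.
September 2087 has 30 days: 32 − 30 = 2 left.
August 2087 has 31 days; 31 − 2 = 29 → August 29, 2087.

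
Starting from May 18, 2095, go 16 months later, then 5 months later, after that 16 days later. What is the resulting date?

Counting forward 16 months from May 18, 2095:
month 5 + 16 = 21, which is month 9 of year 2096 → September 2096.
Day 18 is valid in September, giving September 18, 2096.
Counting forward 5 months from September 18, 2096:
month 9 + 5 = 14, which is month 2 of year 2097 → February 2097.
Day 18 is valid in February, giving February 18, 2097.
Advancing 16 days from February 18, 2097:
February has 28 days, so 28 − 18 = 10 days remain after February 18, 2097; 16 − 10 = 6 left.
6 days into March 2097 → March 6, 2097.

March 6, 2097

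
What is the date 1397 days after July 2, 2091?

Adding 1397 days from July 2, 2091.
July has 31 days, so 31 − 2 = 29 days remain after July 2, 2091; 1397 − 29 = 1368 left.
August 2091 has 31 days: 1368 − 31 = 1337 left.
September 2091 has 30 days: 1337 − 30 = 1307 left.
October 2091 has 31 days: 1307 − 31 = 1276 left.
November 2091 has 30 days: 1276 − 30 = 1246 left.
December 2091 has 31 days: 1246 − 31 = 1215 left.
January 2092 has 31 days: 1215 − 31 = 1184 left.
February 2092 has 29 days (2092 is a leap year): 1184 − 29 = 1155 left.
March 2092 has 31 days: 1155 − 31 = 1124 left.
April 2092 has 30 days: 1124 − 30 = 1094 left.
May 2092 has 31 days: 1094 − 31 = 1063 left.
June 2092 has 30 days: 1063 − 30 = 1033 left.
July 2092 has 31 days: 1033 − 31 = 1002 left.
August 2092 has 31 days: 1002 − 31 = 971 left.
September 2092 has 30 days: 971 − 30 = 941 left.
October 2092 has 31 days: 941 − 31 = 910 left.
November 2092 has 30 days: 910 − 30 = 880 left.
December 2092 has 31 days: 880 − 31 = 849 left.
January 2093 has 31 days: 849 − 31 = 818 left.
February 2093 has 28 days (2093 is not a leap year): 818 − 28 = 790 left.
March 2093 has 31 days: 790 − 31 = 759 left.
April 2093 has 30 days: 759 − 30 = 729 left.
May 2093 has 31 days: 729 − 31 = 698 left.
June 2093 has 30 days: 698 − 30 = 668 left.
July 2093 has 31 days: 668 − 31 = 637 left.
August 2093 has 31 days: 637 − 31 = 606 left.
September 2093 has 30 days: 606 − 30 = 576 left.
October 2093 has 31 days: 576 − 31 = 545 left.
November 2093 has 30 days: 545 − 30 = 515 left.
December 2093 has 31 days: 515 − 31 = 484 left.
January 2094 has 31 days: 484 − 31 = 453 left.
February 2094 has 28 days (2094 is not a leap year): 453 − 28 = 425 left.
March 2094 has 31 days: 425 − 31 = 394 left.
April 2094 has 30 days: 394 − 30 = 364 left.
May 2094 has 31 days: 364 − 31 = 333 left.
June 2094 has 30 days: 333 − 30 = 303 left.
July 2094 has 31 days: 303 − 31 = 272 left.
August 2094 has 31 days: 272 − 31 = 241 left.
September 2094 has 30 days: 241 − 30 = 211 left.
October 2094 has 31 days: 211 − 31 = 180 left.
November 2094 has 30 days: 180 − 30 = 150 left.
December 2094 has 31 days: 150 − 31 = 119 left.
January 2095 has 31 days: 119 − 31 = 88 left.
February 2095 has 28 days (2095 is not a leap year): 88 − 28 = 60 left.
March 2095 has 31 days: 60 − 31 = 29 left.
29 days into April 2095 → April 29, 2095.

April 29, 2095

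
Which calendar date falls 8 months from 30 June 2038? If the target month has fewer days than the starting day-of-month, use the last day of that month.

Counting forward 8 months from June 30, 2038.
month 6 + 8 = 14, which is month 2 of year 2039 → February 2039.
February 2039 has only 28 days (2039 is not a leap year — relevant if February), and the start was day 30, so the date clamps to February 28, 2039.

February 28, 2039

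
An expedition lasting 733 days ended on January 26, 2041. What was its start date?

January 24, 2039

Counting back 733 days from January 26, 2041.
Going back 26 days from January 26, 2041 reaches the end of the previous month; 733 − 26 = 707 left.
December 2040 has 31 days: 707 − 31 = 676 left.
November 2040 has 30 days: 676 − 30 = 646 left.
October 2040 has 31 days: 646 − 31 = 615 left.
September 2040 has 30 days: 615 − 30 = 585 left.
August 2040 has 31 days: 585 − 31 = 554 left.
July 2040 has 31 days: 554 − 31 = 523 left.
June 2040 has 30 days: 523 − 30 = 493 left.
May 2040 has 31 days: 493 − 31 = 462 left.
April 2040 has 30 days: 462 − 30 = 432 left.
March 2040 has 31 days: 432 − 31 = 401 left.
February 2040 has 29 days (2040 is a leap year): 401 − 29 = 372 left.
January 2040 has 31 days: 372 − 31 = 341 left.
December 2039 has 31 days: 341 − 31 = 310 left.
November 2039 has 30 days: 310 − 30 = 280 left.
October 2039 has 31 days: 280 − 31 = 249 left.
September 2039 has 30 days: 249 − 30 = 219 left.
August 2039 has 31 days: 219 − 31 = 188 left.
July 2039 has 31 days: 188 − 31 = 157 left.
June 2039 has 30 days: 157 − 30 = 127 left.
May 2039 has 31 days: 127 − 31 = 96 left.
April 2039 has 30 days: 96 − 30 = 66 left.
March 2039 has 31 days: 66 − 31 = 35 left.
February 2039 has 28 days (2039 is not a leap year): 35 − 28 = 7 left.
January 2039 has 31 days; 31 − 7 = 24 → January 24, 2039.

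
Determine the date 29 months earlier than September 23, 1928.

April 23, 1926

Going back 29 months from September 23, 1928.
month 9 − 29 = -20, which is month 4 of year 1926 → April 1926.
Day 23 is valid in April, giving April 23, 1926.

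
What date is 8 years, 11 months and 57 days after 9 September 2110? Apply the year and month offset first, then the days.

Advancing 8 years, 11 months and 57 days from September 9, 2110: first the month/year part, then the days.
+8 years → 2118; month 9 + 11 = 20, which is month 8 of year 2119 → August 2119.
Day 9 is valid in August, giving August 9, 2119.
Now add 57 days from August 9, 2119.
August has 31 days, so 31 − 9 = 22 days remain after August 9, 2119; 57 − 22 = 35 left.
September 2119 has 30 days: 35 − 30 = 5 left.
5 days into October 2119 → October 5, 2119.

October 5, 2119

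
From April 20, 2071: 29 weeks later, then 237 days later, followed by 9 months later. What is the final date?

April 3, 2073

Adding 29 weeks (= 203 days) from April 20, 2071:
April has 30 days, so 30 − 20 = 10 days remain after April 20, 2071; 203 − 10 = 193 left.
May 2071 has 31 days: 193 − 31 = 162 left.
June 2071 has 30 days: 162 − 30 = 132 left.
July 2071 has 31 days: 132 − 31 = 101 left.
August 2071 has 31 days: 101 − 31 = 70 left.
September 2071 has 30 days: 70 − 30 = 40 left.
October 2071 has 31 days: 40 − 31 = 9 left.
9 days into November 2071 → November 9, 2071.
Counting forward 237 days from November 9, 2071:
November has 30 days, so 30 − 9 = 21 days remain after November 9, 2071; 237 − 21 = 216 left.
December 2071 has 31 days: 216 − 31 = 185 left.
January 2072 has 31 days: 185 − 31 = 154 left.
February 2072 has 29 days (2072 is a leap year): 154 − 29 = 125 left.
March 2072 has 31 days: 125 − 31 = 94 left.
April 2072 has 30 days: 94 − 30 = 64 left.
May 2072 has 31 days: 64 − 31 = 33 left.
June 2072 has 30 days: 33 − 30 = 3 left.
3 days into July 2072 → July 3, 2072.
Adding 9 months from July 3, 2072:
month 7 + 9 = 16, which is month 4 of year 2073 → April 2073.
Day 3 is valid in April, giving April 3, 2073.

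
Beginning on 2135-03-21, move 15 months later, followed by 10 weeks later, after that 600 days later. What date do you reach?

Adding 15 months from March 21, 2135:
month 3 + 15 = 18, which is month 6 of year 2136 → June 2136.
Day 21 is valid in June, giving June 21, 2136.
Adding 10 weeks (= 70 days) from June 21, 2136:
June has 30 days, so 30 − 21 = 9 days remain after June 21, 2136; 70 − 9 = 61 left.
July 2136 has 31 days: 61 − 31 = 30 left.
30 days into August 2136 → August 30, 2136.
Counting forward 600 days from August 30, 2136:
August has 31 days, so 31 − 30 = 1 day remains after August 30, 2136; 600 − 1 = 599 left.
September 2136 has 30 days: 599 − 30 = 569 left.
October 2136 has 31 days: 569 − 31 = 538 left.
November 2136 has 30 days: 538 − 30 = 508 left.
December 2136 has 31 days: 508 − 31 = 477 left.
January 2137 has 31 days: 477 − 31 = 446 left.
February 2137 has 28 days (2137 is not a leap year): 446 − 28 = 418 left.
March 2137 has 31 days: 418 − 31 = 387 left.
April 2137 has 30 days: 387 − 30 = 357 left.
May 2137 has 31 days: 357 − 31 = 326 left.
June 2137 has 30 days: 326 − 30 = 296 left.
July 2137 has 31 days: 296 − 31 = 265 left.
August 2137 has 31 days: 265 − 31 = 234 left.
September 2137 has 30 days: 234 − 30 = 204 left.
October 2137 has 31 days: 204 − 31 = 173 left.
November 2137 has 30 days: 173 − 30 = 143 left.
December 2137 has 31 days: 143 − 31 = 112 left.
January 2138 has 31 days: 112 − 31 = 81 left.
February 2138 has 28 days (2138 is not a leap year): 81 − 28 = 53 left.
March 2138 has 31 days: 53 − 31 = 22 left.
22 days into April 2138 → April 22, 2138.

April 22, 2138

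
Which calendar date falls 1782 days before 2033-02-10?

Subtracting 1782 days from February 10, 2033.
Going back 10 days from February 10, 2033 reaches the end of the previous month; 1782 − 10 = 1772 left.
January 2033 has 31 days: 1772 − 31 = 1741 left.
December 2032 has 31 days: 1741 − 31 = 1710 left.
November 2032 has 30 days: 1710 − 30 = 1680 left.
October 2032 has 31 days: 1680 − 31 = 1649 left.
September 2032 has 30 days: 1649 − 30 = 1619 left.
August 2032 has 31 days: 1619 − 31 = 1588 left.
July 2032 has 31 days: 1588 − 31 = 1557 left.
June 2032 has 30 days: 1557 − 30 = 1527 left.
May 2032 has 31 days: 1527 − 31 = 1496 left.
April 2032 has 30 days: 1496 − 30 = 1466 left.
March 2032 has 31 days: 1466 − 31 = 1435 left.
February 2032 has 29 days (2032 is a leap year): 1435 − 29 = 1406 left.
January 2032 has 31 days: 1406 − 31 = 1375 left.
December 2031 has 31 days: 1375 − 31 = 1344 left.
November 2031 has 30 days: 1344 − 30 = 1314 left.
October 2031 has 31 days: 1314 − 31 = 1283 left.
September 2031 has 30 days: 1283 − 30 = 1253 left.
August 2031 has 31 days: 1253 − 31 = 1222 left.
July 2031 has 31 days: 1222 − 31 = 1191 left.
June 2031 has 30 days: 1191 − 30 = 1161 left.
May 2031 has 31 days: 1161 − 31 = 1130 left.
April 2031 has 30 days: 1130 − 30 = 1100 left.
March 2031 has 31 days: 1100 − 31 = 1069 left.
February 2031 has 28 days (2031 is not a leap year): 1069 − 28 = 1041 left.
January 2031 has 31 days: 1041 − 31 = 1010 left.
December 2030 has 31 days: 1010 − 31 = 979 left.
November 2030 has 30 days: 979 − 30 = 949 left.
October 2030 has 31 days: 949 − 31 = 918 left.
September 2030 has 30 days: 918 − 30 = 888 left.
August 2030 has 31 days: 888 − 31 = 857 left.
July 2030 has 31 days: 857 − 31 = 826 left.
June 2030 has 30 days: 826 − 30 = 796 left.
May 2030 has 31 days: 796 − 31 = 765 left.
April 2030 has 30 days: 765 − 30 = 735 left.
March 2030 has 31 days: 735 − 31 = 704 left.
February 2030 has 28 days (2030 is not a leap year): 704 − 28 = 676 left.
January 2030 has 31 days: 676 − 31 = 645 left.
December 2029 has 31 days: 645 − 31 = 614 left.
November 2029 has 30 days: 614 − 30 = 584 left.
October 2029 has 31 days: 584 − 31 = 553 left.
September 2029 has 30 days: 553 − 30 = 523 left.
August 2029 has 31 days: 523 − 31 = 492 left.
July 2029 has 31 days: 492 − 31 = 461 left.
June 2029 has 30 days: 461 − 30 = 431 left.
May 2029 has 31 days: 431 − 31 = 400 left.
April 2029 has 30 days: 400 − 30 = 370 left.
March 2029 has 31 days: 370 − 31 = 339 left.
February 2029 has 28 days (2029 is not a leap year): 339 − 28 = 311 left.
January 2029 has 31 days: 311 − 31 = 280 left.
December 2028 has 31 days: 280 − 31 = 249 left.
November 2028 has 30 days: 249 − 30 = 219 left.
October 2028 has 31 days: 219 − 31 = 188 left.
September 2028 has 30 days: 188 − 30 = 158 left.
August 2028 has 31 days: 158 − 31 = 127 left.
July 2028 has 31 days: 127 − 31 = 96 left.
June 2028 has 30 days: 96 − 30 = 66 left.
May 2028 has 31 days: 66 − 31 = 35 left.
April 2028 has 30 days: 35 − 30 = 5 left.
March 2028 has 31 days; 31 − 5 = 26 → March 26, 2028.

March 26, 2028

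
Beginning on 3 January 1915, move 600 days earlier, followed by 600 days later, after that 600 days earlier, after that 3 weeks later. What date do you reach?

June 3, 1913

Counting back 600 days from January 3, 1915:
Going back 3 days from January 3, 1915 reaches the end of the previous month; 600 − 3 = 597 left.
December 1914 has 31 days: 597 − 31 = 566 left.
November 1914 has 30 days: 566 − 30 = 536 left.
October 1914 has 31 days: 536 − 31 = 505 left.
September 1914 has 30 days: 505 − 30 = 475 left.
August 1914 has 31 days: 475 − 31 = 444 left.
July 1914 has 31 days: 444 − 31 = 413 left.
June 1914 has 30 days: 413 − 30 = 383 left.
May 1914 has 31 days: 383 − 31 = 352 left.
April 1914 has 30 days: 352 − 30 = 322 left.
March 1914 has 31 days: 322 − 31 = 291 left.
February 1914 has 28 days (1914 is not a leap year): 291 − 28 = 263 left.
January 1914 has 31 days: 263 − 31 = 232 left.
December 1913 has 31 days: 232 − 31 = 201 left.
November 1913 has 30 days: 201 − 30 = 171 left.
October 1913 has 31 days: 171 − 31 = 140 left.
September 1913 has 30 days: 140 − 30 = 110 left.
August 1913 has 31 days: 110 − 31 = 79 left.
July 1913 has 31 days: 79 − 31 = 48 left.
June 1913 has 30 days: 48 − 30 = 18 left.
May 1913 has 31 days; 31 − 18 = 13 → May 13, 1913.
Advancing 600 days from May 13, 1913:
May has 31 days, so 31 − 13 = 18 days remain after May 13, 1913; 600 − 18 = 582 left.
June 1913 has 30 days: 582 − 30 = 552 left.
July 1913 has 31 days: 552 − 31 = 521 left.
August 1913 has 31 days: 521 − 31 = 490 left.
September 1913 has 30 days: 490 − 30 = 460 left.
October 1913 has 31 days: 460 − 31 = 429 left.
November 1913 has 30 days: 429 − 30 = 399 left.
December 1913 has 31 days: 399 − 31 = 368 left.
January 1914 has 31 days: 368 − 31 = 337 left.
February 1914 has 28 days (1914 is not a leap year): 337 − 28 = 309 left.
March 1914 has 31 days: 309 − 31 = 278 left.
April 1914 has 30 days: 278 − 30 = 248 left.
May 1914 has 31 days: 248 − 31 = 217 left.
June 1914 has 30 days: 217 − 30 = 187 left.
July 1914 has 31 days: 187 − 31 = 156 left.
August 1914 has 31 days: 156 − 31 = 125 left.
September 1914 has 30 days: 125 − 30 = 95 left.
October 1914 has 31 days: 95 − 31 = 64 left.
November 1914 has 30 days: 64 − 30 = 34 left.
December 1914 has 31 days: 34 − 31 = 3 left.
3 days into January 1915 → January 3, 1915.
Counting back 600 days from January 3, 1915:
Going back 3 days from January 3, 1915 reaches the end of the previous month; 600 − 3 = 597 left.
December 1914 has 31 days: 597 − 31 = 566 left.
November 1914 has 30 days: 566 − 30 = 536 left.
October 1914 has 31 days: 536 − 31 = 505 left.
September 1914 has 30 days: 505 − 30 = 475 left.
August 1914 has 31 days: 475 − 31 = 444 left.
July 1914 has 31 days: 444 − 31 = 413 left.
June 1914 has 30 days: 413 − 30 = 383 left.
May 1914 has 31 days: 383 − 31 = 352 left.
April 1914 has 30 days: 352 − 30 = 322 left.
March 1914 has 31 days: 322 − 31 = 291 left.
February 1914 has 28 days (1914 is not a leap year): 291 − 28 = 263 left.
January 1914 has 31 days: 263 − 31 = 232 left.
December 1913 has 31 days: 232 − 31 = 201 left.
November 1913 has 30 days: 201 − 30 = 171 left.
October 1913 has 31 days: 171 − 31 = 140 left.
September 1913 has 30 days: 140 − 30 = 110 left.
August 1913 has 31 days: 110 − 31 = 79 left.
July 1913 has 31 days: 79 − 31 = 48 left.
June 1913 has 30 days: 48 − 30 = 18 left.
May 1913 has 31 days; 31 − 18 = 13 → May 13, 1913.
Adding 3 weeks (= 21 days) from May 13, 1913:
May has 31 days, so 31 − 13 = 18 days remain after May 13, 1913; 21 − 18 = 3 left.
3 days into June 1913 → June 3, 1913.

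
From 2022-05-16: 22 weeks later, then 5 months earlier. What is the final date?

Advancing 22 weeks (= 154 days) from May 16, 2022:
May has 31 days, so 31 − 16 = 15 days remain after May 16, 2022; 154 − 15 = 139 left.
June 2022 has 30 days: 139 − 30 = 109 left.
July 2022 has 31 days: 109 − 31 = 78 left.
August 2022 has 31 days: 78 − 31 = 47 left.
September 2022 has 30 days: 47 − 30 = 17 left.
17 days into October 2022 → October 17, 2022.
Counting back 5 months from October 17, 2022:
month 10 − 5 = 5 → May 2022.
Day 17 is valid in May, giving May 17, 2022.

May 17, 2022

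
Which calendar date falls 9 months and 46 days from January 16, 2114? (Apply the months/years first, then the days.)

December 1, 2114

Counting forward 9 months and 46 days from January 16, 2114: first the month/year part, then the days.
month 1 + 9 = 10 → October 2114.
Day 16 is valid in October, giving October 16, 2114.
Now add 46 days from October 16, 2114.
October has 31 days, so 31 − 16 = 15 days remain after October 16, 2114; 46 − 15 = 31 left.
November 2114 has 30 days: 31 − 30 = 1 left.
1 day into December 2114 → December 1, 2114.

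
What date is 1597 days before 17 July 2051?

Subtracting 1597 days from July 17, 2051.
Going back 17 days from July 17, 2051 reaches the end of the previous month; 1597 − 17 = 1580 left.
June 2051 has 30 days: 1580 − 30 = 1550 left.
May 2051 has 31 days: 1550 − 31 = 1519 left.
April 2051 has 30 days: 1519 − 30 = 1489 left.
March 2051 has 31 days: 1489 − 31 = 1458 left.
February 2051 has 28 days (2051 is not a leap year): 1458 − 28 = 1430 left.
January 2051 has 31 days: 1430 − 31 = 1399 left.
December 2050 has 31 days: 1399 − 31 = 1368 left.
November 2050 has 30 days: 1368 − 30 = 1338 left.
October 2050 has 31 days: 1338 − 31 = 1307 left.
September 2050 has 30 days: 1307 − 30 = 1277 left.
August 2050 has 31 days: 1277 − 31 = 1246 left.
July 2050 has 31 days: 1246 − 31 = 1215 left.
June 2050 has 30 days: 1215 − 30 = 1185 left.
May 2050 has 31 days: 1185 − 31 = 1154 left.
April 2050 has 30 days: 1154 − 30 = 1124 left.
March 2050 has 31 days: 1124 − 31 = 1093 left.
February 2050 has 28 days (2050 is not a leap year): 1093 − 28 = 1065 left.
January 2050 has 31 days: 1065 − 31 = 1034 left.
December 2049 has 31 days: 1034 − 31 = 1003 left.
November 2049 has 30 days: 1003 − 30 = 973 left.
October 2049 has 31 days: 973 − 31 = 942 left.
September 2049 has 30 days: 942 − 30 = 912 left.
August 2049 has 31 days: 912 − 31 = 881 left.
July 2049 has 31 days: 881 − 31 = 850 left.
June 2049 has 30 days: 850 − 30 = 820 left.
May 2049 has 31 days: 820 − 31 = 789 left.
April 2049 has 30 days: 789 − 30 = 759 left.
March 2049 has 31 days: 759 − 31 = 728 left.
February 2049 has 28 days (2049 is not a leap year): 728 − 28 = 700 left.
January 2049 has 31 days: 700 − 31 = 669 left.
December 2048 has 31 days: 669 − 31 = 638 left.
November 2048 has 30 days: 638 − 30 = 608 left.
October 2048 has 31 days: 608 − 31 = 577 left.
September 2048 has 30 days: 577 − 30 = 547 left.
August 2048 has 31 days: 547 − 31 = 516 left.
July 2048 has 31 days: 516 − 31 = 485 left.
June 2048 has 30 days: 485 − 30 = 455 left.
May 2048 has 31 days: 455 − 31 = 424 left.
April 2048 has 30 days: 424 − 30 = 394 left.
March 2048 has 31 days: 394 − 31 = 363 left.
February 2048 has 29 days (2048 is a leap year): 363 − 29 = 334 left.
January 2048 has 31 days: 334 − 31 = 303 left.
December 2047 has 31 days: 303 − 31 = 272 left.
November 2047 has 30 days: 272 − 30 = 242 left.
October 2047 has 31 days: 242 − 31 = 211 left.
September 2047 has 30 days: 211 − 30 = 181 left.
August 2047 has 31 days: 181 − 31 = 150 left.
July 2047 has 31 days: 150 − 31 = 119 left.
June 2047 has 30 days: 119 − 30 = 89 left.
May 2047 has 31 days: 89 − 31 = 58 left.
April 2047 has 30 days: 58 − 30 = 28 left.
March 2047 has 31 days; 31 − 28 = 3 → March 3, 2047.

March 3, 2047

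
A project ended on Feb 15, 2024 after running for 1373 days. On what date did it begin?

May 13, 2020

Going back 1373 days from February 15, 2024.
Going back 15 days from February 15, 2024 reaches the end of the previous month; 1373 − 15 = 1358 left.
January 2024 has 31 days: 1358 − 31 = 1327 left.
December 2023 has 31 days: 1327 − 31 = 1296 left.
November 2023 has 30 days: 1296 − 30 = 1266 left.
October 2023 has 31 days: 1266 − 31 = 1235 left.
September 2023 has 30 days: 1235 − 30 = 1205 left.
August 2023 has 31 days: 1205 − 31 = 1174 left.
July 2023 has 31 days: 1174 − 31 = 1143 left.
June 2023 has 30 days: 1143 − 30 = 1113 left.
May 2023 has 31 days: 1113 − 31 = 1082 left.
April 2023 has 30 days: 1082 − 30 = 1052 left.
March 2023 has 31 days: 1052 − 31 = 1021 left.
February 2023 has 28 days (2023 is not a leap year): 1021 − 28 = 993 left.
January 2023 has 31 days: 993 − 31 = 962 left.
December 2022 has 31 days: 962 − 31 = 931 left.
November 2022 has 30 days: 931 − 30 = 901 left.
October 2022 has 31 days: 901 − 31 = 870 left.
September 2022 has 30 days: 870 − 30 = 840 left.
August 2022 has 31 days: 840 − 31 = 809 left.
July 2022 has 31 days: 809 − 31 = 778 left.
June 2022 has 30 days: 778 − 30 = 748 left.
May 2022 has 31 days: 748 − 31 = 717 left.
April 2022 has 30 days: 717 − 30 = 687 left.
March 2022 has 31 days: 687 − 31 = 656 left.
February 2022 has 28 days (2022 is not a leap year): 656 − 28 = 628 left.
January 2022 has 31 days: 628 − 31 = 597 left.
December 2021 has 31 days: 597 − 31 = 566 left.
November 2021 has 30 days: 566 − 30 = 536 left.
October 2021 has 31 days: 536 − 31 = 505 left.
September 2021 has 30 days: 505 − 30 = 475 left.
August 2021 has 31 days: 475 − 31 = 444 left.
July 2021 has 31 days: 444 − 31 = 413 left.
June 2021 has 30 days: 413 − 30 = 383 left.
May 2021 has 31 days: 383 − 31 = 352 left.
April 2021 has 30 days: 352 − 30 = 322 left.
March 2021 has 31 days: 322 − 31 = 291 left.
February 2021 has 28 days (2021 is not a leap year): 291 − 28 = 263 left.
January 2021 has 31 days: 263 − 31 = 232 left.
December 2020 has 31 days: 232 − 31 = 201 left.
November 2020 has 30 days: 201 − 30 = 171 left.
October 2020 has 31 days: 171 − 31 = 140 left.
September 2020 has 30 days: 140 − 30 = 110 left.
August 2020 has 31 days: 110 − 31 = 79 left.
July 2020 has 31 days: 79 − 31 = 48 left.
June 2020 has 30 days: 48 − 30 = 18 left.
May 2020 has 31 days; 31 − 18 = 13 → May 13, 2020.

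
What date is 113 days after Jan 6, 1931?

April 29, 1931

Adding 113 days from January 6, 1931.
January has 31 days, so 31 − 6 = 25 days remain after January 6, 1931; 113 − 25 = 88 left.
February 1931 has 28 days (1931 is not a leap year): 88 − 28 = 60 left.
March 1931 has 31 days: 60 − 31 = 29 left.
29 days into April 1931 → April 29, 1931.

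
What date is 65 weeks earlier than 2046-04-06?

January 6, 2045

Going back 65 weeks = 455 days from April 6, 2046.
Going back 6 days from April 6, 2046 reaches the end of the previous month; 455 − 6 = 449 left.
March 2046 has 31 days: 449 − 31 = 418 left.
February 2046 has 28 days (2046 is not a leap year): 418 − 28 = 390 left.
January 2046 has 31 days: 390 − 31 = 359 left.
December 2045 has 31 days: 359 − 31 = 328 left.
November 2045 has 30 days: 328 − 30 = 298 left.
October 2045 has 31 days: 298 − 31 = 267 left.
September 2045 has 30 days: 267 − 30 = 237 left.
August 2045 has 31 days: 237 − 31 = 206 left.
July 2045 has 31 days: 206 − 31 = 175 left.
June 2045 has 30 days: 175 − 30 = 145 left.
May 2045 has 31 days: 145 − 31 = 114 left.
April 2045 has 30 days: 114 − 30 = 84 left.
March 2045 has 31 days: 84 − 31 = 53 left.
February 2045 has 28 days (2045 is not a leap year): 53 − 28 = 25 left.
January 2045 has 31 days; 31 − 25 = 6 → January 6, 2045.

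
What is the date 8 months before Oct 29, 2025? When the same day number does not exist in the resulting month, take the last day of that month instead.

Counting back 8 months from October 29, 2025.
month 10 − 8 = 2 → February 2025.
February 2025 has only 28 days (2025 is not a leap year — relevant if February), and the start was day 29, so the date clamps to February 28, 2025.

February 28, 2025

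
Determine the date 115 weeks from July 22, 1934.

October 4, 1936

Counting forward 115 weeks = 805 days from July 22, 1934.
July has 31 days, so 31 − 22 = 9 days remain after July 22, 1934; 805 − 9 = 796 left.
August 1934 has 31 days: 796 − 31 = 765 left.
September 1934 has 30 days: 765 − 30 = 735 left.
October 1934 has 31 days: 735 − 31 = 704 left.
November 1934 has 30 days: 704 − 30 = 674 left.
December 1934 has 31 days: 674 − 31 = 643 left.
January 1935 has 31 days: 643 − 31 = 612 left.
February 1935 has 28 days (1935 is not a leap year): 612 − 28 = 584 left.
March 1935 has 31 days: 584 − 31 = 553 left.
April 1935 has 30 days: 553 − 30 = 523 left.
May 1935 has 31 days: 523 − 31 = 492 left.
June 1935 has 30 days: 492 − 30 = 462 left.
July 1935 has 31 days: 462 − 31 = 431 left.
August 1935 has 31 days: 431 − 31 = 400 left.
September 1935 has 30 days: 400 − 30 = 370 left.
October 1935 has 31 days: 370 − 31 = 339 left.
November 1935 has 30 days: 339 − 30 = 309 left.
December 1935 has 31 days: 309 − 31 = 278 left.
January 1936 has 31 days: 278 − 31 = 247 left.
February 1936 has 29 days (1936 is a leap year): 247 − 29 = 218 left.
March 1936 has 31 days: 218 − 31 = 187 left.
April 1936 has 30 days: 187 − 30 = 157 left.
May 1936 has 31 days: 157 − 31 = 126 left.
June 1936 has 30 days: 126 − 30 = 96 left.
July 1936 has 31 days: 96 − 31 = 65 left.
August 1936 has 31 days: 65 − 31 = 34 left.
September 1936 has 30 days: 34 − 30 = 4 left.
4 days into October 1936 → October 4, 1936.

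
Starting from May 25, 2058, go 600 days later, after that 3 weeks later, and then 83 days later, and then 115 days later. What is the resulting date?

August 21, 2060

Advancing 600 days from May 25, 2058:
May has 31 days, so 31 − 25 = 6 days remain after May 25, 2058; 600 − 6 = 594 left.
June 2058 has 30 days: 594 − 30 = 564 left.
July 2058 has 31 days: 564 − 31 = 533 left.
August 2058 has 31 days: 533 − 31 = 502 left.
September 2058 has 30 days: 502 − 30 = 472 left.
October 2058 has 31 days: 472 − 31 = 441 left.
November 2058 has 30 days: 441 − 30 = 411 left.
December 2058 has 31 days: 411 − 31 = 380 left.
January 2059 has 31 days: 380 − 31 = 349 left.
February 2059 has 28 days (2059 is not a leap year): 349 − 28 = 321 left.
March 2059 has 31 days: 321 − 31 = 290 left.
April 2059 has 30 days: 290 − 30 = 260 left.
May 2059 has 31 days: 260 − 31 = 229 left.
June 2059 has 30 days: 229 − 30 = 199 left.
July 2059 has 31 days: 199 − 31 = 168 left.
August 2059 has 31 days: 168 − 31 = 137 left.
September 2059 has 30 days: 137 − 30 = 107 left.
October 2059 has 31 days: 107 − 31 = 76 left.
November 2059 has 30 days: 76 − 30 = 46 left.
December 2059 has 31 days: 46 − 31 = 15 left.
15 days into January 2060 → January 15, 2060.
Counting forward 3 weeks (= 21 days) from January 15, 2060:
January has 31 days, so 31 − 15 = 16 days remain after January 15, 2060; 21 − 16 = 5 left.
5 days into February 2060 → February 5, 2060.
Advancing 83 days from February 5, 2060:
February has 29 days, so 29 − 5 = 24 days remain after February 5, 2060; 83 − 24 = 59 left.
March 2060 has 31 days: 59 − 31 = 28 left.
28 days into April 2060 → April 28, 2060.
Counting forward 115 days from April 28, 2060:
April has 30 days, so 30 − 28 = 2 days remain after April 28, 2060; 115 − 2 = 113 left.
May 2060 has 31 days: 113 − 31 = 82 left.
June 2060 has 30 days: 82 − 30 = 52 left.
July 2060 has 31 days: 52 − 31 = 21 left.
21 days into August 2060 → August 21, 2060.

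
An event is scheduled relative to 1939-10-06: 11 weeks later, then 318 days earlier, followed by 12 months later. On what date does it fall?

Counting forward 11 weeks (= 77 days) from October 6, 1939:
October has 31 days, so 31 − 6 = 25 days remain after October 6, 1939; 77 − 25 = 52 left.
November 1939 has 30 days: 52 − 30 = 22 left.
22 days into December 1939 → December 22, 1939.
Counting back 318 days from December 22, 1939:
Going back 22 days from December 22, 1939 reaches the end of the previous month; 318 − 22 = 296 left.
November 1939 has 30 days: 296 − 30 = 266 left.
October 1939 has 31 days: 266 − 31 = 235 left.
September 1939 has 30 days: 235 − 30 = 205 left.
August 1939 has 31 days: 205 − 31 = 174 left.
July 1939 has 31 days: 174 − 31 = 143 left.
June 1939 has 30 days: 143 − 30 = 113 left.
May 1939 has 31 days: 113 − 31 = 82 left.
April 1939 has 30 days: 82 − 30 = 52 left.
March 1939 has 31 days: 52 − 31 = 21 left.
February 1939 has 28 days; 28 − 21 = 7 → February 7, 1939.
Adding 12 months from February 7, 1939:
month 2 + 12 = 14, which is month 2 of year 1940 → February 1940.
Day 7 is valid in February, giving February 7, 1940.

February 7, 1940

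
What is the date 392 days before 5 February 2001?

January 10, 2000

Counting back 392 days from February 5, 2001.
Going back 5 days from February 5, 2001 reaches the end of the previous month; 392 − 5 = 387 left.
January 2001 has 31 days: 387 − 31 = 356 left.
December 2000 has 31 days: 356 − 31 = 325 left.
November 2000 has 30 days: 325 − 30 = 295 left.
October 2000 has 31 days: 295 − 31 = 264 left.
September 2000 has 30 days: 264 − 30 = 234 left.
August 2000 has 31 days: 234 − 31 = 203 left.
July 2000 has 31 days: 203 − 31 = 172 left.
June 2000 has 30 days: 172 − 30 = 142 left.
May 2000 has 31 days: 142 − 31 = 111 left.
April 2000 has 30 days: 111 − 30 = 81 left.
March 2000 has 31 days: 81 − 31 = 50 left.
February 2000 has 29 days (2000 is a leap year (divisible by 400)): 50 − 29 = 21 left.
January 2000 has 31 days; 31 − 21 = 10 → January 10, 2000.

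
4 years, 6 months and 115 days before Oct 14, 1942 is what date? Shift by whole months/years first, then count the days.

December 20, 1937

Subtracting 4 years, 6 months and 115 days from October 14, 1942: first the month/year part, then the days.
-4 years → 1938; month 10 − 6 = 4 → April 1938.
Day 14 is valid in April, giving April 14, 1938.
Now subtract 115 days from April 14, 1938.
Going back 14 days from April 14, 1938 reaches the end of the previous month; 115 − 14 = 101 left.
March 1938 has 31 days: 101 − 31 = 70 left.
February 1938 has 28 days (1938 is not a leap year): 70 − 28 = 42 left.
January 1938 has 31 days: 42 − 31 = 11 left.
December 1937 has 31 days; 31 − 11 = 20 → December 20, 1937.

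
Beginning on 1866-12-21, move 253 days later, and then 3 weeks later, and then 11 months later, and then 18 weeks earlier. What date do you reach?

Adding 253 days from December 21, 1866:
December has 31 days, so 31 − 21 = 10 days remain after December 21, 1866; 253 − 10 = 243 left.
January 1867 has 31 days: 243 − 31 = 212 left.
February 1867 has 28 days (1867 is not a leap year): 212 − 28 = 184 left.
March 1867 has 31 days: 184 − 31 = 153 left.
April 1867 has 30 days: 153 − 30 = 123 left.
May 1867 has 31 days: 123 − 31 = 92 left.
June 1867 has 30 days: 92 − 30 = 62 left.
July 1867 has 31 days: 62 − 31 = 31 left.
31 days into August 1867 → August 31, 1867.
Advancing 3 weeks (= 21 days) from August 31, 1867:
August has 31 days, so 31 − 31 = 0 days remain after August 31, 1867; 21 − 0 = 21 left.
21 days into September 1867 → September 21, 1867.
Counting forward 11 months from September 21, 1867:
month 9 + 11 = 20, which is month 8 of year 1868 → August 1868.
Day 21 is valid in August, giving August 21, 1868.
Going back 18 weeks (= 126 days) from August 21, 1868:
Going back 21 days from August 21, 1868 reaches the end of the previous month; 126 − 21 = 105 left.
July 1868 has 31 days: 105 − 31 = 74 left.
June 1868 has 30 days: 74 − 30 = 44 left.
May 1868 has 31 days: 44 − 31 = 13 left.
April 1868 has 30 days; 30 − 13 = 17 → April 17, 1868.

April 17, 1868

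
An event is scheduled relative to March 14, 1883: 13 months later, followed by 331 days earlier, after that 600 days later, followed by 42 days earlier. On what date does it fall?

Counting forward 13 months from March 14, 1883:
month 3 + 13 = 16, which is month 4 of year 1884 → April 1884.
Day 14 is valid in April, giving April 14, 1884.
Counting back 331 days from April 14, 1884:
Going back 14 days from April 14, 1884 reaches the end of the previous month; 331 − 14 = 317 left.
March 1884 has 31 days: 317 − 31 = 286 left.
February 1884 has 29 days (1884 is a leap year): 286 − 29 = 257 left.
January 1884 has 31 days: 257 − 31 = 226 left.
December 1883 has 31 days: 226 − 31 = 195 left.
November 1883 has 30 days: 195 − 30 = 165 left.
October 1883 has 31 days: 165 − 31 = 134 left.
September 1883 has 30 days: 134 − 30 = 104 left.
August 1883 has 31 days: 104 − 31 = 73 left.
July 1883 has 31 days: 73 − 31 = 42 left.
June 1883 has 30 days: 42 − 30 = 12 left.
May 1883 has 31 days; 31 − 12 = 19 → May 19, 1883.
Counting forward 600 days from May 19, 1883:
May has 31 days, so 31 − 19 = 12 days remain after May 19, 1883; 600 − 12 = 588 left.
June 1883 has 30 days: 588 − 30 = 558 left.
July 1883 has 31 days: 558 − 31 = 527 left.
August 1883 has 31 days: 527 − 31 = 496 left.
September 1883 has 30 days: 496 − 30 = 466 left.
October 1883 has 31 days: 466 − 31 = 435 left.
November 1883 has 30 days: 435 − 30 = 405 left.
December 1883 has 31 days: 405 − 31 = 374 left.
January 1884 has 31 days: 374 − 31 = 343 left.
February 1884 has 29 days (1884 is a leap year): 343 − 29 = 314 left.
March 1884 has 31 days: 314 − 31 = 283 left.
April 1884 has 30 days: 283 − 30 = 253 left.
May 1884 has 31 days: 253 − 31 = 222 left.
June 1884 has 30 days: 222 − 30 = 192 left.
July 1884 has 31 days: 192 − 31 = 161 left.
August 1884 has 31 days: 161 − 31 = 130 left.
September 1884 has 30 days: 130 − 30 = 100 left.
October 1884 has 31 days: 100 − 31 = 69 left.
November 1884 has 30 days: 69 − 30 = 39 left.
December 1884 has 31 days: 39 − 31 = 8 left.
8 days into January 1885 → January 8, 1885.
Subtracting 42 days from January 8, 1885:
Going back 8 days from January 8, 1885 reaches the end of the previous month; 42 − 8 = 34 left.
December 1884 has 31 days: 34 − 31 = 3 left.
November 1884 has 30 days; 30 − 3 = 27 → November 27, 1884.

November 27, 1884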